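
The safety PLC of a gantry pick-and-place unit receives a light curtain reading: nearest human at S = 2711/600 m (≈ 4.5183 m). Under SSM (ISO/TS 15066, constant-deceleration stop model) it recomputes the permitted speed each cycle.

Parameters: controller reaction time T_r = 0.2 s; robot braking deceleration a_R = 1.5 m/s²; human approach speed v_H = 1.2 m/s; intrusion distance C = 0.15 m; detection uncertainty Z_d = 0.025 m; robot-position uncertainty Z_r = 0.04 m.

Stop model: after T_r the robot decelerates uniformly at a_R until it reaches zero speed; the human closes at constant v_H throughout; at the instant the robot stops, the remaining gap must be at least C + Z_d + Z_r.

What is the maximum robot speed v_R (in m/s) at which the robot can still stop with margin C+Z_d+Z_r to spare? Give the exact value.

v_R_max = 23/10 m/s = 2.3000 m/s

collect terms ⇒ (1/3)·v_R² + (1)·v_R + (-1219/300) = 0
  disc = (1)² − 4·(1/3)·(-1219/300) = 1444/225 ; √disc = 38/15
  v_R = (−(1) + 38/15) / (2·(1/3)) = 23/10 m/s
check:
braking lasts T_s = (23/10)/(3/2) = 1.5333 s
robot covers v_R·T_r = 2.3000·0.2000 = 0.4600 m before braking
robot covers 2.3000·1.5333 − ½·1.5000·1.5333² = 1.7633 m while stopping
human closes 1.2000·1.7333 = 2.0800 m
residual clearance needed = 0.1500+0.0250+0.0400 = 0.2150 m
sum ≈ 0.4600+1.7633+2.0800+0.2150 ≈ 4.5183 m = S ✓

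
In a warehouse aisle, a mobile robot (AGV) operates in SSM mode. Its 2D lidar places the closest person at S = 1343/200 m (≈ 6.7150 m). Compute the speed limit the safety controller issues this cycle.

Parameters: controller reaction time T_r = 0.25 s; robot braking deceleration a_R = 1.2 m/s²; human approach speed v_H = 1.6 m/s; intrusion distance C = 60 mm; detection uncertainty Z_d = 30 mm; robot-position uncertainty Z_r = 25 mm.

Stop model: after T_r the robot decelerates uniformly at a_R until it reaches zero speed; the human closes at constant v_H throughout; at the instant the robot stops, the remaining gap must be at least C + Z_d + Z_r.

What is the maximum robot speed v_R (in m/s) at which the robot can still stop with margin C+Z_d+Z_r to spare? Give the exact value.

v_R_max = 12/5 m/s = 2.4000 m/s

collect terms ⇒ (5/12)·v_R² + (19/12)·v_R + (-31/5) = 0
  disc = (19/12)² − 4·(5/12)·(-31/5) = 1849/144 ; √disc = 43/12
  v_R = (−(19/12) + 43/12) / (2·(5/12)) = 12/5 m/s
check:
T_s = v_R/a_R = (12/5)/(6/5) = 2.0000 s
robot in T_r: 2.4000·0.2500 = 0.6000 m
braking distance = 2.4000²/(2·1.2000) = 2.4000 m
person approaches 1.6000·(0.2500+2.0000) = 3.6000 m
margins: 0.0600+0.0300+0.0250 = 0.1150 m
sum ≈ 0.6000+2.4000+3.6000+0.1150 ≈ 6.7150 m = S ✓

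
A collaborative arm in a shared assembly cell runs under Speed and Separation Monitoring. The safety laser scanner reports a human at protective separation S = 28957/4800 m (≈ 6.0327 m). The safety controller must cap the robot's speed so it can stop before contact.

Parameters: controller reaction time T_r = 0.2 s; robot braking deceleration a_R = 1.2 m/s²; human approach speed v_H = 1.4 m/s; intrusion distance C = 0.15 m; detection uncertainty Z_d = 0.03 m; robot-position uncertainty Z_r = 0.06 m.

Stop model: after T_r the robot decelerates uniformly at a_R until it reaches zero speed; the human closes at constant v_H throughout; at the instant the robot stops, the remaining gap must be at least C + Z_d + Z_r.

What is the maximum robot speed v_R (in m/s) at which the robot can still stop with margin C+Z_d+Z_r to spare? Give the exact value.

v_R_max = 47/20 m/s = 2.3500 m/s

at the boundary: (5/12)·v² + (41/30)·v + (-26461/4800) = 0
  disc = (41/30)² − 4·(5/12)·(-26461/4800) = 17689/1600 ; √disc = 133/40
  v_R = (−(41/30) + 133/40) / (2·(5/12)) = 47/20 m/s
check:
braking lasts T_s = (47/20)/(6/5) = 1.9583 s
robot covers v_R·T_r = 2.3500·0.2000 = 0.4700 m before braking
robot covers 2.3500·1.9583 − ½·1.2000·1.9583² = 2.3010 m while stopping
human closes 1.4000·2.1583 = 3.0217 m
C+Z_d+Z_r = 0.1500+0.0300+0.0600 = 0.2400 m
sum ≈ 0.4700+2.3010+3.0217+0.2400 ≈ 6.0327 m = S ✓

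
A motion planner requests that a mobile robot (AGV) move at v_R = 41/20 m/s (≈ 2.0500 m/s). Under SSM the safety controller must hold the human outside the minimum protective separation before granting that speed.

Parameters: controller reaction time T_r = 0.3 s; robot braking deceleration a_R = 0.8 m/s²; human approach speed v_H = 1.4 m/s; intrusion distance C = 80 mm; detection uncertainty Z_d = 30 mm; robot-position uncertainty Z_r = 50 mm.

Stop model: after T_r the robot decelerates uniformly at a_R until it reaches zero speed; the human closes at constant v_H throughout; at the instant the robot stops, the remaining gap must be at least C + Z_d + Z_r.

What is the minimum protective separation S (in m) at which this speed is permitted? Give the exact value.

stop time T_s = (41/20)/(4/5) = 2.5625 s
reaction-phase robot travel = 2.0500·0.3000 = 0.6150 m
robot under decel: 2.0500²/(2·0.8000) = 2.6266 m
human over T_r+T_s: 1.4000·(0.3000+2.5625) = 4.0075 m
C+Z_d+Z_r = 0.0800+0.0300+0.0500 = 0.1600 m
S_min ≈ 0.6150+2.6266+4.0075+0.1600  ⇒  S_min = 23709/3200 m

S_min = 23709/3200 m = 7.4091 m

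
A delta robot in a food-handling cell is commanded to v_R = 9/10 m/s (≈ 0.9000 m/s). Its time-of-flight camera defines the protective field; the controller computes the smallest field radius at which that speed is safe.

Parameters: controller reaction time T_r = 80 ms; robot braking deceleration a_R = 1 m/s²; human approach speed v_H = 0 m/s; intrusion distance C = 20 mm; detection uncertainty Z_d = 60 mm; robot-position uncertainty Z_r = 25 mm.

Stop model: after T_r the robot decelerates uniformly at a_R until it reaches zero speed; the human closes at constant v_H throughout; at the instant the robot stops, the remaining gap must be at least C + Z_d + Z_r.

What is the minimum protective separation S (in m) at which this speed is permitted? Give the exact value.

braking lasts T_s = (9/10)/1 = 0.9000 s
robot in T_r: 0.9000·0.0800 = 0.0720 m
robot covers 0.9000·0.9000 − ½·1.0000·0.9000² = 0.4050 m while stopping
human closes 0.0000·0.9800 = 0.0000 m
margins: 0.0200+0.0600+0.0250 = 0.1050 m
S_min ≈ 0.0720+0.4050+0.0000+0.1050  ⇒  S_min = 291/500 m

S_min = 291/500 m = 0.5820 m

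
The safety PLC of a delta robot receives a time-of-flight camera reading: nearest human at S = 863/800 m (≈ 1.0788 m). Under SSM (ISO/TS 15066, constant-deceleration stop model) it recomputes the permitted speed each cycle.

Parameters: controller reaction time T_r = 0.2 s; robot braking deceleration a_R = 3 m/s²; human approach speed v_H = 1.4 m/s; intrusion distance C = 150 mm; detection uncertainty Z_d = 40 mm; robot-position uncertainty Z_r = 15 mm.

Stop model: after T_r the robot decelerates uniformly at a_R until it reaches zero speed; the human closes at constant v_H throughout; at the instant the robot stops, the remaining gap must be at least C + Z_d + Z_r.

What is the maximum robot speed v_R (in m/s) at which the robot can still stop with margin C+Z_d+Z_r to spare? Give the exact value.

quadratic (1/6)·v² + (2/3)·v + (-19/32) = 0
  disc = (2/3)² − 4·(1/6)·(-19/32) = 121/144 ; √disc = 11/12
  v_R = (−(2/3) + 11/12) / (2·(1/6)) = 3/4 m/s
check:
T_s = v_R/a_R = (3/4)/3 = 0.2500 s
robot covers v_R·T_r = 0.7500·0.2000 = 0.1500 m before braking
robot under decel: 0.7500²/(2·3.0000) = 0.0938 m
person approaches 1.4000·(0.2000+0.2500) = 0.6300 m
C+Z_d+Z_r = 0.1500+0.0400+0.0150 = 0.2050 m
sum ≈ 0.1500+0.0938+0.6300+0.2050 ≈ 1.0788 m = S ✓

v_R_max = 3/4 m/s = 0.7500 m/s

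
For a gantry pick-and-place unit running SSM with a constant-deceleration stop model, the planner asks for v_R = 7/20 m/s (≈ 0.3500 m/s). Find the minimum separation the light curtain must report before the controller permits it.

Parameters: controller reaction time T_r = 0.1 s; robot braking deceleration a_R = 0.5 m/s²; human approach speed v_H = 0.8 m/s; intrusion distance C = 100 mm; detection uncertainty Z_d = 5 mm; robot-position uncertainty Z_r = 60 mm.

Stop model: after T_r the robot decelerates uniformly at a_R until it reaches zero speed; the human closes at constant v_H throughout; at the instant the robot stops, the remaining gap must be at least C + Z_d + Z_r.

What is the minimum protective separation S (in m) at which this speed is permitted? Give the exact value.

S_min = 77/80 m = 0.9625 m

T_s = v_R/a_R = (7/20)/(1/2) = 0.7000 s
robot covers v_R·T_r = 0.3500·0.1000 = 0.0350 m before braking
braking distance = 0.3500²/(2·0.5000) = 0.1225 m
human over T_r+T_s: 0.8000·(0.1000+0.7000) = 0.6400 m
C+Z_d+Z_r = 0.1000+0.0050+0.0600 = 0.1650 m
S_min ≈ 0.0350+0.1225+0.6400+0.1650  ⇒  S_min = 77/80 m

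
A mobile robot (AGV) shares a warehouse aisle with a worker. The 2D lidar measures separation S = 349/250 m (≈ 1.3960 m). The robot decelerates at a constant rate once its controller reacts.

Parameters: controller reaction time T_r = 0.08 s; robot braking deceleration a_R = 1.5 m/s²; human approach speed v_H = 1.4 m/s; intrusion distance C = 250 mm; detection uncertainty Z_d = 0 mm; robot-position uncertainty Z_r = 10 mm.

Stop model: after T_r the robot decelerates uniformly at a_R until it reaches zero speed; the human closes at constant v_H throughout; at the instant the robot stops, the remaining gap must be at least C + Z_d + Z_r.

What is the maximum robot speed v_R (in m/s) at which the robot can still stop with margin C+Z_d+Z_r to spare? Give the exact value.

v_R_max = 4/5 m/s = 0.8000 m/s

quadratic (1/3)·v² + (76/75)·v + (-128/125) = 0
  disc = (76/75)² − 4·(1/3)·(-128/125) = 13456/5625 ; √disc = 116/75
  v_R = (−(76/75) + 116/75) / (2·(1/3)) = 4/5 m/s
check:
braking lasts T_s = (4/5)/(3/2) = 0.5333 s
reaction-phase robot travel = 0.8000·0.0800 = 0.0640 m
robot under decel: 0.8000²/(2·1.5000) = 0.2133 m
human over T_r+T_s: 1.4000·(0.0800+0.5333) = 0.8587 m
margins: 0.2500+0.0000+0.0100 = 0.2600 m
sum ≈ 0.0640+0.2133+0.8587+0.2600 ≈ 1.3960 m = S ✓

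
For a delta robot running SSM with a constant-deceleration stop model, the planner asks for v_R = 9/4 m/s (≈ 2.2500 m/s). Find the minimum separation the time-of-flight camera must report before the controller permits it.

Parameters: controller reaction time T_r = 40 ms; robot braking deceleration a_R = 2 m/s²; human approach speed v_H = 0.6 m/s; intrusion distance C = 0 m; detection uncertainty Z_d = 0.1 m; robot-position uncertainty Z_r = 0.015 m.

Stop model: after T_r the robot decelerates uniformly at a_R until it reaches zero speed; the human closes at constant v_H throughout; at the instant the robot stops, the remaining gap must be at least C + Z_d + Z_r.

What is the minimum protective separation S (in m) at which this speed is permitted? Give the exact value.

S_min = 17357/8000 m = 2.1696 m

T_s = v_R/a_R = (9/4)/2 = 1.1250 s
reaction-phase robot travel = 2.2500·0.0400 = 0.0900 m
robot covers 2.2500·1.1250 − ½·2.0000·1.1250² = 1.2656 m while stopping
human closes 0.6000·1.1650 = 0.6990 m
residual clearance needed = 0.0000+0.1000+0.0150 = 0.1150 m
S_min ≈ 0.0900+1.2656+0.6990+0.1150  ⇒  S_min = 17357/8000 m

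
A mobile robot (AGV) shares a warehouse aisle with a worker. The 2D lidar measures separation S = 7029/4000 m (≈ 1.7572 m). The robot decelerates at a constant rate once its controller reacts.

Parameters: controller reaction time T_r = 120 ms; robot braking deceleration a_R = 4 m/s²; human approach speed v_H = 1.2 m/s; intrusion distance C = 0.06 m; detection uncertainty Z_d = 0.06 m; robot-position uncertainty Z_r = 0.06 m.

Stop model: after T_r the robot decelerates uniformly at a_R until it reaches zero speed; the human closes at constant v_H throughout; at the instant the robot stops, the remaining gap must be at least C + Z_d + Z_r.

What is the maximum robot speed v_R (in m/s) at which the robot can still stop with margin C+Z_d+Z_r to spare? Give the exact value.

quadratic (1/8)·v² + (21/50)·v + (-5733/4000) = 0
  disc = (21/50)² − 4·(1/8)·(-5733/4000) = 35721/40000 ; √disc = 189/200
  v_R = (−(21/50) + 189/200) / (2·(1/8)) = 21/10 m/s
check:
braking lasts T_s = (21/10)/4 = 0.5250 s
robot in T_r: 2.1000·0.1200 = 0.2520 m
robot covers 2.1000·0.5250 − ½·4.0000·0.5250² = 0.5513 m while stopping
human closes 1.2000·0.6450 = 0.7740 m
residual clearance needed = 0.0600+0.0600+0.0600 = 0.1800 m
sum ≈ 0.2520+0.5513+0.7740+0.1800 ≈ 1.7572 m = S ✓

v_R_max = 21/10 m/s = 2.1000 m/s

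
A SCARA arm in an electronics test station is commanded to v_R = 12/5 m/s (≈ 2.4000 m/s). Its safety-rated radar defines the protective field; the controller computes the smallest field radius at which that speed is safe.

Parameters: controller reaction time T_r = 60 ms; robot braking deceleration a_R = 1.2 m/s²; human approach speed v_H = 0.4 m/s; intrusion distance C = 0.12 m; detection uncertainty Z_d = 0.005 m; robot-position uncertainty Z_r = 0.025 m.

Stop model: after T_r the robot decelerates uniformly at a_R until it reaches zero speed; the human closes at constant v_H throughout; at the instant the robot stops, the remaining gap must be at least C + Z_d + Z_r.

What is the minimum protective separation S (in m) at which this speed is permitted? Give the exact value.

stop time T_s = (12/5)/(6/5) = 2.0000 s
robot covers v_R·T_r = 2.4000·0.0600 = 0.1440 m before braking
robot covers 2.4000·2.0000 − ½·1.2000·2.0000² = 2.4000 m while stopping
person approaches 0.4000·(0.0600+2.0000) = 0.8240 m
C+Z_d+Z_r = 0.1200+0.0050+0.0250 = 0.1500 m
S_min ≈ 0.1440+2.4000+0.8240+0.1500  ⇒  S_min = 1759/500 m

S_min = 1759/500 m = 3.5180 m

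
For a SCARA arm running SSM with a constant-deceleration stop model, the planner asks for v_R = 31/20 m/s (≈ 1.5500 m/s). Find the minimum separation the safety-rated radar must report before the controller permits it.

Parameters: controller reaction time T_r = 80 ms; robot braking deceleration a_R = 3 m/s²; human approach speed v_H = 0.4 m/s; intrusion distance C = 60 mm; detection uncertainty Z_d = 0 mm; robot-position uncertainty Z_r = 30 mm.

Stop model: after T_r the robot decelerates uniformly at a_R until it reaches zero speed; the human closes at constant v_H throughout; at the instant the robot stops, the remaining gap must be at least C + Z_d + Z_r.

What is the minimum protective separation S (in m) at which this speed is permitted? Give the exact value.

stop time T_s = (31/20)/3 = 0.5167 s
robot covers v_R·T_r = 1.5500·0.0800 = 0.1240 m before braking
robot covers 1.5500·0.5167 − ½·3.0000·0.5167² = 0.4004 m while stopping
human over T_r+T_s: 0.4000·(0.0800+0.5167) = 0.2387 m
residual clearance needed = 0.0600+0.0000+0.0300 = 0.0900 m
S_min ≈ 0.1240+0.4004+0.2387+0.0900  ⇒  S_min = 10237/12000 m

S_min = 10237/12000 m = 0.8531 m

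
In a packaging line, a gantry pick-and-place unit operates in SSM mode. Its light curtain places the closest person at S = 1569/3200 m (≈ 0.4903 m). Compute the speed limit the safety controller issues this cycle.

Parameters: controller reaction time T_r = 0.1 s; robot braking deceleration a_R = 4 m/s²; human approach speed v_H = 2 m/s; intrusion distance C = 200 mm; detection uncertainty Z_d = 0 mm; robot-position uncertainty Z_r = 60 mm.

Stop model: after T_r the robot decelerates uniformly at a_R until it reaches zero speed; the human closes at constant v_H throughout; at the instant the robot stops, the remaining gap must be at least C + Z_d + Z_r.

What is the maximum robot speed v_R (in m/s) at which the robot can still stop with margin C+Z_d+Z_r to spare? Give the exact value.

v_R_max = 1/20 m/s = 0.0500 m/s

collect terms ⇒ (1/8)·v_R² + (3/5)·v_R + (-97/3200) = 0
  disc = (3/5)² − 4·(1/8)·(-97/3200) = 2401/6400 ; √disc = 49/80
  v_R = (−(3/5) + 49/80) / (2·(1/8)) = 1/20 m/s
check:
T_s = v_R/a_R = (1/20)/4 = 0.0125 s
robot covers v_R·T_r = 0.0500·0.1000 = 0.0050 m before braking
braking distance = 0.0500²/(2·4.0000) = 0.0003 m
human closes 2.0000·0.1125 = 0.2250 m
residual clearance needed = 0.2000+0.0000+0.0600 = 0.2600 m
sum ≈ 0.0050+0.0003+0.2250+0.2600 ≈ 0.4903 m = S ✓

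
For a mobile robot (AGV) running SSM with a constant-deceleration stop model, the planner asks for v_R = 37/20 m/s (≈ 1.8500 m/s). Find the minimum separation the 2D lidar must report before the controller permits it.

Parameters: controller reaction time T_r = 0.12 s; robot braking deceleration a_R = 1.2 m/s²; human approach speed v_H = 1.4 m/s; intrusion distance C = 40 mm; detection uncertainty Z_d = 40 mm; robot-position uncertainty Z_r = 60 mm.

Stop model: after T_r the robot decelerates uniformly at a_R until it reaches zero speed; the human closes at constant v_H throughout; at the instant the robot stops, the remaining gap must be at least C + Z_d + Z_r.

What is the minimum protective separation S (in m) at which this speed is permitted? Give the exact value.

S_min = 6583/1600 m = 4.1144 m

braking lasts T_s = (37/20)/(6/5) = 1.5417 s
robot covers v_R·T_r = 1.8500·0.1200 = 0.2220 m before braking
braking distance = 1.8500²/(2·1.2000) = 1.4260 m
person approaches 1.4000·(0.1200+1.5417) = 2.3263 m
residual clearance needed = 0.0400+0.0400+0.0600 = 0.1400 m
S_min ≈ 0.2220+1.4260+2.3263+0.1400  ⇒  S_min = 6583/1600 m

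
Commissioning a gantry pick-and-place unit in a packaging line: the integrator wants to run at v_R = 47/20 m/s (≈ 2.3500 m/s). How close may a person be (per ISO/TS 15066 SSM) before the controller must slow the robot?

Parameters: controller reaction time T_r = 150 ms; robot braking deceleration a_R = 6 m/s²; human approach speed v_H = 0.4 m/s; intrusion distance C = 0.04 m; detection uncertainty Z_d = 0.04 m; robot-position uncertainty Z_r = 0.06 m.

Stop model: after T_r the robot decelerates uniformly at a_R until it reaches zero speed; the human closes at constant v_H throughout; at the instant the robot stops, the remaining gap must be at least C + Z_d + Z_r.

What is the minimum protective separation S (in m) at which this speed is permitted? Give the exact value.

braking lasts T_s = (47/20)/6 = 0.3917 s
robot in T_r: 2.3500·0.1500 = 0.3525 m
robot covers 2.3500·0.3917 − ½·6.0000·0.3917² = 0.4602 m while stopping
person approaches 0.4000·(0.1500+0.3917) = 0.2167 m
margins: 0.0400+0.0400+0.0600 = 0.1400 m
S_min ≈ 0.3525+0.4602+0.2167+0.1400  ⇒  S_min = 1871/1600 m

S_min = 1871/1600 m = 1.1694 m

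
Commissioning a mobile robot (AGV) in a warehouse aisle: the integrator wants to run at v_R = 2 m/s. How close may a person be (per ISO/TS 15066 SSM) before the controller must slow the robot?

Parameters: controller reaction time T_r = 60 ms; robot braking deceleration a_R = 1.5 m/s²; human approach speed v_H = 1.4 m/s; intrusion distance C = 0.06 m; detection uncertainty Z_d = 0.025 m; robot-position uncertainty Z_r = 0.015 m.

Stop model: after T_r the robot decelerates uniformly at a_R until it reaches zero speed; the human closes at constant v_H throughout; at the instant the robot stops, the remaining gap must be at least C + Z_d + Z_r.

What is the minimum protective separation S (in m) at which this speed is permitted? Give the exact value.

stop time T_s = 2/(3/2) = 1.3333 s
reaction-phase robot travel = 2.0000·0.0600 = 0.1200 m
braking distance = 2.0000²/(2·1.5000) = 1.3333 m
human over T_r+T_s: 1.4000·(0.0600+1.3333) = 1.9507 m
C+Z_d+Z_r = 0.0600+0.0250+0.0150 = 0.1000 m
S_min ≈ 0.1200+1.3333+1.9507+0.1000  ⇒  S_min = 438/125 m

S_min = 438/125 m = 3.5040 m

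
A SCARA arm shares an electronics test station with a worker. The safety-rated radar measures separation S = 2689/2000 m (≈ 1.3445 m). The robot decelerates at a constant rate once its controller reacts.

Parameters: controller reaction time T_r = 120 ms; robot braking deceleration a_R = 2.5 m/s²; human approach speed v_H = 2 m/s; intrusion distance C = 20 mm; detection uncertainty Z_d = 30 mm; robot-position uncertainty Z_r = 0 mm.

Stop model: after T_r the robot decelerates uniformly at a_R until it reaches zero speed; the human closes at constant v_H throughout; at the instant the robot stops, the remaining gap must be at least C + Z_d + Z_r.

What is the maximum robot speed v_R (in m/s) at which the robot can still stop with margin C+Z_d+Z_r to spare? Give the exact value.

v_R_max = 19/20 m/s = 0.9500 m/s

collect terms ⇒ (1/5)·v_R² + (23/25)·v_R + (-2109/2000) = 0
  disc = (23/25)² − 4·(1/5)·(-2109/2000) = 169/100 ; √disc = 13/10
  v_R = (−(23/25) + 13/10) / (2·(1/5)) = 19/20 m/s
check:
T_s = v_R/a_R = (19/20)/(5/2) = 0.3800 s
robot in T_r: 0.9500·0.1200 = 0.1140 m
robot covers 0.9500·0.3800 − ½·2.5000·0.3800² = 0.1805 m while stopping
human closes 2.0000·0.5000 = 1.0000 m
C+Z_d+Z_r = 0.0200+0.0300+0.0000 = 0.0500 m
sum ≈ 0.1140+0.1805+1.0000+0.0500 ≈ 1.3445 m = S ✓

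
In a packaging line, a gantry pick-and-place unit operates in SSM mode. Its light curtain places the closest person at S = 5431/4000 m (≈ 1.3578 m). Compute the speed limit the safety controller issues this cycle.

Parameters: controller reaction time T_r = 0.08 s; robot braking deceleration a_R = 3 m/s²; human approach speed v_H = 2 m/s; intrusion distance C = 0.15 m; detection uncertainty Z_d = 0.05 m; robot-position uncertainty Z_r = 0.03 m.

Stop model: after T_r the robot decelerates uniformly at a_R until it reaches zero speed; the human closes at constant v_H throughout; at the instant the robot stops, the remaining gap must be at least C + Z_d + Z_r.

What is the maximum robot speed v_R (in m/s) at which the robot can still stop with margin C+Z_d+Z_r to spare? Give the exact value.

v_R_max = 21/20 m/s = 1.0500 m/s

quadratic (1/6)·v² + (56/75)·v + (-3871/4000) = 0
  disc = (56/75)² − 4·(1/6)·(-3871/4000) = 108241/90000 ; √disc = 329/300
  v_R = (−(56/75) + 329/300) / (2·(1/6)) = 21/20 m/s
check:
stop time T_s = (21/20)/3 = 0.3500 s
robot covers v_R·T_r = 1.0500·0.0800 = 0.0840 m before braking
robot under decel: 1.0500²/(2·3.0000) = 0.1837 m
human closes 2.0000·0.4300 = 0.8600 m
residual clearance needed = 0.1500+0.0500+0.0300 = 0.2300 m
sum ≈ 0.0840+0.1837+0.8600+0.2300 ≈ 1.3578 m = S ✓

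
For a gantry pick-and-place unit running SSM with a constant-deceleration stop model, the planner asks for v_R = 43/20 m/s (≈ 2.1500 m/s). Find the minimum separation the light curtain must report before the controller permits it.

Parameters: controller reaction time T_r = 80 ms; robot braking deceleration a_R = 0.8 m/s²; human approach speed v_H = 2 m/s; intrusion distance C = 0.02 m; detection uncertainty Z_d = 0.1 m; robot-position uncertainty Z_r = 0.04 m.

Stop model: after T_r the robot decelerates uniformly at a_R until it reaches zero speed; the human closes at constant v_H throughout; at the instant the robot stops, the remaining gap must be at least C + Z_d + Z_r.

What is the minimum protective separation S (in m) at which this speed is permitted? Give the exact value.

S_min = 140097/16000 m = 8.7561 m

braking lasts T_s = (43/20)/(4/5) = 2.6875 s
reaction-phase robot travel = 2.1500·0.0800 = 0.1720 m
robot covers 2.1500·2.6875 − ½·0.8000·2.6875² = 2.8891 m while stopping
person approaches 2.0000·(0.0800+2.6875) = 5.5350 m
margins: 0.0200+0.1000+0.0400 = 0.1600 m
S_min ≈ 0.1720+2.8891+5.5350+0.1600  ⇒  S_min = 140097/16000 m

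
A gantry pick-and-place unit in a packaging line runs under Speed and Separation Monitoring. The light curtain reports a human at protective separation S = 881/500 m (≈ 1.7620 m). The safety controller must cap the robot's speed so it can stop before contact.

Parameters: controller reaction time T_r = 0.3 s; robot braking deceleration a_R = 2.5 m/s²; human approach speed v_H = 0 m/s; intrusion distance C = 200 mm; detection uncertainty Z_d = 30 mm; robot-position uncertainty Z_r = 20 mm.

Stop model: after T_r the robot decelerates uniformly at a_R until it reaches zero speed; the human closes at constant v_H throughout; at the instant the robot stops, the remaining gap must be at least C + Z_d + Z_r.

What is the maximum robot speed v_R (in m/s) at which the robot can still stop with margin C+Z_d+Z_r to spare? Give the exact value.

at the boundary: (1/5)·v² + (3/10)·v + (-189/125) = 0
  disc = (3/10)² − 4·(1/5)·(-189/125) = 3249/2500 ; √disc = 57/50
  v_R = (−(3/10) + 57/50) / (2·(1/5)) = 21/10 m/s
check:
stop time T_s = (21/10)/(5/2) = 0.8400 s
robot covers v_R·T_r = 2.1000·0.3000 = 0.6300 m before braking
braking distance = 2.1000²/(2·2.5000) = 0.8820 m
person approaches 0.0000·(0.3000+0.8400) = 0.0000 m
C+Z_d+Z_r = 0.2000+0.0300+0.0200 = 0.2500 m
sum ≈ 0.6300+0.8820+0.0000+0.2500 ≈ 1.7620 m = S ✓

v_R_max = 21/10 m/s = 2.1000 m/s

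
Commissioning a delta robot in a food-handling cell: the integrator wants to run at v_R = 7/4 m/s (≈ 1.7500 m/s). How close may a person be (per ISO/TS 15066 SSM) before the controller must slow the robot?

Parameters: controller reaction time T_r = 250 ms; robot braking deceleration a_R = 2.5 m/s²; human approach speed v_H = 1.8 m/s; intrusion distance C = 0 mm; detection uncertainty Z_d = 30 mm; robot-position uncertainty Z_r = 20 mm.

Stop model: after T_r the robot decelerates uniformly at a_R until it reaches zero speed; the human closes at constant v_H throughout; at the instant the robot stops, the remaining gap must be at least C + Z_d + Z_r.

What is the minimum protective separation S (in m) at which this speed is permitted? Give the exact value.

stop time T_s = (7/4)/(5/2) = 0.7000 s
robot covers v_R·T_r = 1.7500·0.2500 = 0.4375 m before braking
robot under decel: 1.7500²/(2·2.5000) = 0.6125 m
human closes 1.8000·0.9500 = 1.7100 m
C+Z_d+Z_r = 0.0000+0.0300+0.0200 = 0.0500 m
S_min ≈ 0.4375+0.6125+1.7100+0.0500  ⇒  S_min = 281/100 m

S_min = 281/100 m = 2.8100 m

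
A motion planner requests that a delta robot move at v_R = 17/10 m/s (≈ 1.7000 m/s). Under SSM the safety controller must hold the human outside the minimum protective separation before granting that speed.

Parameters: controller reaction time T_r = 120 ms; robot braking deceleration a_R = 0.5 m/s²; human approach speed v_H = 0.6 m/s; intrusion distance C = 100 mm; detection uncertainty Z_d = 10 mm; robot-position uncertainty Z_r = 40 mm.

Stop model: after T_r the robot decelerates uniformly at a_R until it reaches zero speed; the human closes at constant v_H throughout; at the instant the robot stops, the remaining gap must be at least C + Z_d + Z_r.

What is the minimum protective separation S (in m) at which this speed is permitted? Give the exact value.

braking lasts T_s = (17/10)/(1/2) = 3.4000 s
reaction-phase robot travel = 1.7000·0.1200 = 0.2040 m
braking distance = 1.7000²/(2·0.5000) = 2.8900 m
human over T_r+T_s: 0.6000·(0.1200+3.4000) = 2.1120 m
C+Z_d+Z_r = 0.1000+0.0100+0.0400 = 0.1500 m
S_min ≈ 0.2040+2.8900+2.1120+0.1500  ⇒  S_min = 1339/250 m

S_min = 1339/250 m = 5.3560 m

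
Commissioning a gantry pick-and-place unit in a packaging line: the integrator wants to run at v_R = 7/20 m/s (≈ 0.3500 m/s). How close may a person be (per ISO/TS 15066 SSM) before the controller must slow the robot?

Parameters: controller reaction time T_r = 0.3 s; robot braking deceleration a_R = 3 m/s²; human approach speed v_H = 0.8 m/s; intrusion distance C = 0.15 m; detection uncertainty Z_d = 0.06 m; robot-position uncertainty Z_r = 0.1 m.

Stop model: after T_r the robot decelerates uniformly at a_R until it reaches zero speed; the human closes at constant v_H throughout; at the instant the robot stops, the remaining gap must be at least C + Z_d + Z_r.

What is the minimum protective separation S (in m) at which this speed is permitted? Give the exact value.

T_s = v_R/a_R = (7/20)/3 = 0.1167 s
robot covers v_R·T_r = 0.3500·0.3000 = 0.1050 m before braking
robot covers 0.3500·0.1167 − ½·3.0000·0.1167² = 0.0204 m while stopping
human closes 0.8000·0.4167 = 0.3333 m
residual clearance needed = 0.1500+0.0600+0.1000 = 0.3100 m
S_min ≈ 0.1050+0.0204+0.3333+0.3100  ⇒  S_min = 123/160 m

S_min = 123/160 m = 0.7688 m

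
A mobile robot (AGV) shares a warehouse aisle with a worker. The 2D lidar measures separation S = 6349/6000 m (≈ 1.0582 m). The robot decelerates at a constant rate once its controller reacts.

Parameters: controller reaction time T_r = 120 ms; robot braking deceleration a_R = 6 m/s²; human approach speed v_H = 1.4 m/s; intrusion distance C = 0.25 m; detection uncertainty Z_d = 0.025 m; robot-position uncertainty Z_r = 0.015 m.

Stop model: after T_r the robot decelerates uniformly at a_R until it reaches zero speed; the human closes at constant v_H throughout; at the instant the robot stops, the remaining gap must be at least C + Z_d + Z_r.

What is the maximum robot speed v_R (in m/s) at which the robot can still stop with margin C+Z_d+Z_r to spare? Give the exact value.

v_R_max = 13/10 m/s = 1.3000 m/s

at the boundary: (1/12)·v² + (53/150)·v + (-3601/6000) = 0
  disc = (53/150)² − 4·(1/12)·(-3601/6000) = 3249/10000 ; √disc = 57/100
  v_R = (−(53/150) + 57/100) / (2·(1/12)) = 13/10 m/s
check:
stop time T_s = (13/10)/6 = 0.2167 s
robot covers v_R·T_r = 1.3000·0.1200 = 0.1560 m before braking
robot under decel: 1.3000²/(2·6.0000) = 0.1408 m
human over T_r+T_s: 1.4000·(0.1200+0.2167) = 0.4713 m
margins: 0.2500+0.0250+0.0150 = 0.2900 m
sum ≈ 0.1560+0.1408+0.4713+0.2900 ≈ 1.0582 m = S ✓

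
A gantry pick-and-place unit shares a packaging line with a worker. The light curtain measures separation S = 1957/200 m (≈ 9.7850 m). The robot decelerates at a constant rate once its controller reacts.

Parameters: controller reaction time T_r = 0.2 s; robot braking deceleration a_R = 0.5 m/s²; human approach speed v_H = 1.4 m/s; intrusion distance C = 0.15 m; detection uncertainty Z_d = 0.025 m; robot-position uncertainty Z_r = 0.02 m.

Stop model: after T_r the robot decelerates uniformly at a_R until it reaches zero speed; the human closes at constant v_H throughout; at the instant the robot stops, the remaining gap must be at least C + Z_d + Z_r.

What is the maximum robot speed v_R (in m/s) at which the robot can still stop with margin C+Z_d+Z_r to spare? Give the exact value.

v_R_max = 19/10 m/s = 1.9000 m/s

at the boundary: (1)·v² + (3)·v + (-931/100) = 0
  disc = (3)² − 4·(1)·(-931/100) = 1156/25 ; √disc = 34/5
  v_R = (−(3) + 34/5) / (2·(1)) = 19/10 m/s
check:
braking lasts T_s = (19/10)/(1/2) = 3.8000 s
robot covers v_R·T_r = 1.9000·0.2000 = 0.3800 m before braking
robot under decel: 1.9000²/(2·0.5000) = 3.6100 m
human closes 1.4000·4.0000 = 5.6000 m
margins: 0.1500+0.0250+0.0200 = 0.1950 m
sum ≈ 0.3800+3.6100+5.6000+0.1950 ≈ 9.7850 m = S ✓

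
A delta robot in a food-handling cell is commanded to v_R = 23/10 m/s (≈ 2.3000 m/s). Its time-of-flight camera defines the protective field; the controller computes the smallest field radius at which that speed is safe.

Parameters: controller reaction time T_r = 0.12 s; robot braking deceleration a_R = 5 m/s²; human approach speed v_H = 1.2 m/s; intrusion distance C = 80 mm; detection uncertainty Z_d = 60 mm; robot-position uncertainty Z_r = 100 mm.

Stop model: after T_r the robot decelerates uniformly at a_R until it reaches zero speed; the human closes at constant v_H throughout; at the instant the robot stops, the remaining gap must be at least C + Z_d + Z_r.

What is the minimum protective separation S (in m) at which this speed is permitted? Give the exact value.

braking lasts T_s = (23/10)/5 = 0.4600 s
robot in T_r: 2.3000·0.1200 = 0.2760 m
robot under decel: 2.3000²/(2·5.0000) = 0.5290 m
human over T_r+T_s: 1.2000·(0.1200+0.4600) = 0.6960 m
C+Z_d+Z_r = 0.0800+0.0600+0.1000 = 0.2400 m
S_min ≈ 0.2760+0.5290+0.6960+0.2400  ⇒  S_min = 1741/1000 m

S_min = 1741/1000 m = 1.7410 m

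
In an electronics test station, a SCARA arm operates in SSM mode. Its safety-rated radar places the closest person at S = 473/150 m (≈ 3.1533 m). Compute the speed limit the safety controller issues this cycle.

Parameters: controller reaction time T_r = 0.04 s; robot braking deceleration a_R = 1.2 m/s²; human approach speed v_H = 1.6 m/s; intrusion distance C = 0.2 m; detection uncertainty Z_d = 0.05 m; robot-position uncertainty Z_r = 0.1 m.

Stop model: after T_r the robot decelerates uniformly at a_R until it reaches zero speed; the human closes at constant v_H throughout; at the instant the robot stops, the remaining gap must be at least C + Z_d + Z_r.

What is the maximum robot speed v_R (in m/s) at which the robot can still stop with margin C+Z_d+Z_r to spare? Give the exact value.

v_R_max = 7/5 m/s = 1.4000 m/s

at the boundary: (5/12)·v² + (103/75)·v + (-4109/1500) = 0
  disc = (103/75)² − 4·(5/12)·(-4109/1500) = 16129/2500 ; √disc = 127/50
  v_R = (−(103/75) + 127/50) / (2·(5/12)) = 7/5 m/s
check:
braking lasts T_s = (7/5)/(6/5) = 1.1667 s
robot covers v_R·T_r = 1.4000·0.0400 = 0.0560 m before braking
braking distance = 1.4000²/(2·1.2000) = 0.8167 m
human over T_r+T_s: 1.6000·(0.0400+1.1667) = 1.9307 m
residual clearance needed = 0.2000+0.0500+0.1000 = 0.3500 m
sum ≈ 0.0560+0.8167+1.9307+0.3500 ≈ 3.1533 m = S ✓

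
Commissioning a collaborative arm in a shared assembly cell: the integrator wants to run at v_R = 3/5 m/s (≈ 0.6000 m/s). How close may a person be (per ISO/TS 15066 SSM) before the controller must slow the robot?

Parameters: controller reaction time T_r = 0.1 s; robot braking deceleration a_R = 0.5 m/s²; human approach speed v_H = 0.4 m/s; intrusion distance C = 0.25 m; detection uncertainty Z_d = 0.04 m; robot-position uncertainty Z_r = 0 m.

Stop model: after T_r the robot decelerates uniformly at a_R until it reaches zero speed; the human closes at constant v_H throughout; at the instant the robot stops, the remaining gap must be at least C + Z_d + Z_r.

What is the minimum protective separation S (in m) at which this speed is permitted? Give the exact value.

braking lasts T_s = (3/5)/(1/2) = 1.2000 s
robot covers v_R·T_r = 0.6000·0.1000 = 0.0600 m before braking
robot covers 0.6000·1.2000 − ½·0.5000·1.2000² = 0.3600 m while stopping
human over T_r+T_s: 0.4000·(0.1000+1.2000) = 0.5200 m
C+Z_d+Z_r = 0.2500+0.0400+0.0000 = 0.2900 m
S_min ≈ 0.0600+0.3600+0.5200+0.2900  ⇒  S_min = 123/100 m

S_min = 123/100 m = 1.2300 m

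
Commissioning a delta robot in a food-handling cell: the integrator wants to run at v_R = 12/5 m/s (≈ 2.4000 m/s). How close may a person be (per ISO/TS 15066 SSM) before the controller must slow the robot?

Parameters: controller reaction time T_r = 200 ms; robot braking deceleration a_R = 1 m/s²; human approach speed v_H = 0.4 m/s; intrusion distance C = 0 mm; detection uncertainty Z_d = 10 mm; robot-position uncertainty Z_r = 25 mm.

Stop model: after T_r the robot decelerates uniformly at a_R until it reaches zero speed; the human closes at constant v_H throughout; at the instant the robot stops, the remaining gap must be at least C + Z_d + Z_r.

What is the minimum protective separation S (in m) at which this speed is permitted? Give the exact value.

S_min = 887/200 m = 4.4350 m

braking lasts T_s = (12/5)/1 = 2.4000 s
robot in T_r: 2.4000·0.2000 = 0.4800 m
robot covers 2.4000·2.4000 − ½·1.0000·2.4000² = 2.8800 m while stopping
person approaches 0.4000·(0.2000+2.4000) = 1.0400 m
C+Z_d+Z_r = 0.0000+0.0100+0.0250 = 0.0350 m
S_min ≈ 0.4800+2.8800+1.0400+0.0350  ⇒  S_min = 887/200 m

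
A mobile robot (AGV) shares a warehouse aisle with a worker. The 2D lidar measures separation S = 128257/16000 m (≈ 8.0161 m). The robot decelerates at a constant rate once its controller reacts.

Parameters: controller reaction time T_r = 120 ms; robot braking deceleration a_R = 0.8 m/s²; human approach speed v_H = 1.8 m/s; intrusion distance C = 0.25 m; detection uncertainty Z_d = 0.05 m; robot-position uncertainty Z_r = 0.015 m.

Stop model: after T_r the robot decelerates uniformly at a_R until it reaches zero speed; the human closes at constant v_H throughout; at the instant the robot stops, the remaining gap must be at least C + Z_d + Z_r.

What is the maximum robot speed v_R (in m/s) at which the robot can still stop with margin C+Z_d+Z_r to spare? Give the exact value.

at the boundary: (5/8)·v² + (237/100)·v + (-119761/16000) = 0
  disc = (237/100)² − 4·(5/8)·(-119761/16000) = 3892729/160000 ; √disc = 1973/400
  v_R = (−(237/100) + 1973/400) / (2·(5/8)) = 41/20 m/s
check:
stop time T_s = (41/20)/(4/5) = 2.5625 s
robot in T_r: 2.0500·0.1200 = 0.2460 m
robot under decel: 2.0500²/(2·0.8000) = 2.6266 m
human over T_r+T_s: 1.8000·(0.1200+2.5625) = 4.8285 m
residual clearance needed = 0.2500+0.0500+0.0150 = 0.3150 m
sum ≈ 0.2460+2.6266+4.8285+0.3150 ≈ 8.0161 m = S ✓

v_R_max = 41/20 m/s = 2.0500 m/s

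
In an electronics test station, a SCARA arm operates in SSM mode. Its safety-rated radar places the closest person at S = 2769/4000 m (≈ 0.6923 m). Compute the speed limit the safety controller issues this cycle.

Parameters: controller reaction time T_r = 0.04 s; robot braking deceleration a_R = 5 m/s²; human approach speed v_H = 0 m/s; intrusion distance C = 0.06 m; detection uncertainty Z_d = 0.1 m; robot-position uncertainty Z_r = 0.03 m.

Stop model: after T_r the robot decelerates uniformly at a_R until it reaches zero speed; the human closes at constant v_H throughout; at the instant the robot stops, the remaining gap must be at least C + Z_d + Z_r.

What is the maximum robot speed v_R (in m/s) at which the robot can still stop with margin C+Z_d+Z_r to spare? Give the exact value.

v_R_max = 41/20 m/s = 2.0500 m/s

quadratic (1/10)·v² + (1/25)·v + (-2009/4000) = 0
  disc = (1/25)² − 4·(1/10)·(-2009/4000) = 81/400 ; √disc = 9/20
  v_R = (−(1/25) + 9/20) / (2·(1/10)) = 41/20 m/s
check:
stop time T_s = (41/20)/5 = 0.4100 s
reaction-phase robot travel = 2.0500·0.0400 = 0.0820 m
braking distance = 2.0500²/(2·5.0000) = 0.4203 m
human closes 0.0000·0.4500 = 0.0000 m
C+Z_d+Z_r = 0.0600+0.1000+0.0300 = 0.1900 m
sum ≈ 0.0820+0.4203+0.0000+0.1900 ≈ 0.6923 m = S ✓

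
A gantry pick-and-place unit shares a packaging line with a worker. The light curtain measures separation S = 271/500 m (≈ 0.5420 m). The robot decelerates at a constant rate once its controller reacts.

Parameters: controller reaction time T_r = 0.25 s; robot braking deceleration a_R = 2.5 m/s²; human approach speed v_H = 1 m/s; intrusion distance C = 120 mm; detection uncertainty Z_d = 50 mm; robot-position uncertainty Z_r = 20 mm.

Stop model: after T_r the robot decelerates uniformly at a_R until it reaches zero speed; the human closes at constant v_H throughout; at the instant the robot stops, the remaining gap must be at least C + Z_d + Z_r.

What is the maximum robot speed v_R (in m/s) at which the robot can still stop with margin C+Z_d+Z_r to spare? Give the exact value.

v_R_max = 3/20 m/s = 0.1500 m/s

at the boundary: (1/5)·v² + (13/20)·v + (-51/500) = 0
  disc = (13/20)² − 4·(1/5)·(-51/500) = 5041/10000 ; √disc = 71/100
  v_R = (−(13/20) + 71/100) / (2·(1/5)) = 3/20 m/s
check:
stop time T_s = (3/20)/(5/2) = 0.0600 s
reaction-phase robot travel = 0.1500·0.2500 = 0.0375 m
robot under decel: 0.1500²/(2·2.5000) = 0.0045 m
human over T_r+T_s: 1.0000·(0.2500+0.0600) = 0.3100 m
margins: 0.1200+0.0500+0.0200 = 0.1900 m
sum ≈ 0.0375+0.0045+0.3100+0.1900 ≈ 0.5420 m = S ✓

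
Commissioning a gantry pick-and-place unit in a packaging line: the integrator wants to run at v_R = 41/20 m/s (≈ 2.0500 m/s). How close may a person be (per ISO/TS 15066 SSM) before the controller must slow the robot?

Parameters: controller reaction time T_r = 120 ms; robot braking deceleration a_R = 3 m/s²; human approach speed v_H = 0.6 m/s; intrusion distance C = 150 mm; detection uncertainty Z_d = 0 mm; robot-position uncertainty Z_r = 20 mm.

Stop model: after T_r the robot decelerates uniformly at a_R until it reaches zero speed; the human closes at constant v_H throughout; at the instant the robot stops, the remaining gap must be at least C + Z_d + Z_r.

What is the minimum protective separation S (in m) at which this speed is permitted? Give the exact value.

stop time T_s = (41/20)/3 = 0.6833 s
robot in T_r: 2.0500·0.1200 = 0.2460 m
braking distance = 2.0500²/(2·3.0000) = 0.7004 m
person approaches 0.6000·(0.1200+0.6833) = 0.4820 m
margins: 0.1500+0.0000+0.0200 = 0.1700 m
S_min ≈ 0.2460+0.7004+0.4820+0.1700  ⇒  S_min = 19181/12000 m

S_min = 19181/12000 m = 1.5984 m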